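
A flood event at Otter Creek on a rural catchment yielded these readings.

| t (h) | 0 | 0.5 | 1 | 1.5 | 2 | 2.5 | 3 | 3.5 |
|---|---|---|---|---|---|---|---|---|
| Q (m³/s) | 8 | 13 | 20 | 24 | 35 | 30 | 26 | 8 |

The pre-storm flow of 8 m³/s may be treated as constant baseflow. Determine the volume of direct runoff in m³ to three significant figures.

Direct-runoff ordinates (Q − Q_b): 0.0, 5.0, 12.0, 16.0, 27.0, 22.0, 18.0, 0.0 m³/s.
ΣQ_DR = 100.0 m³/s.
With Δt = 0.5 h = 1800 s, V = ΣQ_DR · Δt = 100.0 × 1800 = 1.80 × 10^5 m³.

V ≈ 1.80 × 10^5 m³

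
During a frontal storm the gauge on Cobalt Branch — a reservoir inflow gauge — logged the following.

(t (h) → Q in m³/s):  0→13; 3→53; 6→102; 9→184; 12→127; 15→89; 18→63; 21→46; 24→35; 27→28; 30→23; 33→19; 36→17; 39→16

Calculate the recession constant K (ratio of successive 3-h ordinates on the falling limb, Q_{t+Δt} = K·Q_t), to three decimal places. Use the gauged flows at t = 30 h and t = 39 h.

K ≈ 0.886

Using the recession-limb readings at t = 30 h and t = 39 h: Q falls from 23 to 16 m³/s over 3 intervals.
K = (Q₂/Q₁)^(1/3) = (16/23)^(1/3) = 0.886.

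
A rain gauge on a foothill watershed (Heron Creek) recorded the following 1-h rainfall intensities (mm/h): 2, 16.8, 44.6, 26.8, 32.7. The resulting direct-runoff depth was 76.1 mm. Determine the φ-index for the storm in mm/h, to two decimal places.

φ ≈ 11.20 mm/h

Only the 4 blocks with intensity above φ contribute runoff: 16.8, 44.6, 26.8, 32.7 mm/h.
Σ(I−φ)·Δt = d  ⇒  (16.8+44.6+26.8+32.7 − 4φ)·1 = 76.1
φ = (120.9 − 76.1/1) / 4 = 11.20 mm/h.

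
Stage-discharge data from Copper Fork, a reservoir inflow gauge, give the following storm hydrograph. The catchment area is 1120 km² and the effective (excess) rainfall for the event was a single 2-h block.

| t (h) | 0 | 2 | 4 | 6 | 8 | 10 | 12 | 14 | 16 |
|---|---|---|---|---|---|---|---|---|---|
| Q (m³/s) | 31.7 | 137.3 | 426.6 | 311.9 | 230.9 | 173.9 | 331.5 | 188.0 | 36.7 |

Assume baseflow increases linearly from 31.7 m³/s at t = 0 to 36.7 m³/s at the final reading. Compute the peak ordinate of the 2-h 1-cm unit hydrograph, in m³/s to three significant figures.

U_p ≈ 392 m³/s

Direct runoff: 0.00, 104.97, 393.65, 278.32, 196.70, 139.07, 296.05, 151.93, 0.00 m³/s; ΣQ_DR = 1561 m³/s, peak = 393.65 m³/s.
Runoff depth d = ΣQ_DR·Δt / A = 1561 × 7200 / (1120 km²) = 10.03 mm.
The 1-cm UH is the DRH scaled by (10 mm)/d, so U_p = 393.65 × 10/10.03 = 392 m³/s.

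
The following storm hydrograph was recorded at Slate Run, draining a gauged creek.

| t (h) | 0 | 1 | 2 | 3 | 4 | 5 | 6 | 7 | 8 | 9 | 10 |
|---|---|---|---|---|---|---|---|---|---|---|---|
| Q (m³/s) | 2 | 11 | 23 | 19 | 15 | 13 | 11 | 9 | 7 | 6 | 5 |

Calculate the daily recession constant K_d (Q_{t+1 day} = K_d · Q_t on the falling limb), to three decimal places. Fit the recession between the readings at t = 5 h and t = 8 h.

Between t = 5 h and t = 8 h the flow falls from 13 to 7 m³/s over 3×1 h = 3 h.
Per-interval ratio K = (7/13)^(1/3) = 0.8136; K_d = K^(24/1) = 0.007.

K_d ≈ 0.007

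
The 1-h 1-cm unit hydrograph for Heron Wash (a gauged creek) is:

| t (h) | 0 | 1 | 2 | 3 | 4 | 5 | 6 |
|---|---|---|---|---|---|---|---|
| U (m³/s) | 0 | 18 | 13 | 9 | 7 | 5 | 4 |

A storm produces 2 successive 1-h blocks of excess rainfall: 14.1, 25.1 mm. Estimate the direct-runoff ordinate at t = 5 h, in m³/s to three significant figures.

Q ≈ 24.6 m³/s

By discrete convolution, Q_j = Σ (P_i / 10 mm) · U_{j−i}.
At t = 5 h (j=5): Q = (14.1/10)·5 + (25.1/10)·7 = 24.6 m³/s.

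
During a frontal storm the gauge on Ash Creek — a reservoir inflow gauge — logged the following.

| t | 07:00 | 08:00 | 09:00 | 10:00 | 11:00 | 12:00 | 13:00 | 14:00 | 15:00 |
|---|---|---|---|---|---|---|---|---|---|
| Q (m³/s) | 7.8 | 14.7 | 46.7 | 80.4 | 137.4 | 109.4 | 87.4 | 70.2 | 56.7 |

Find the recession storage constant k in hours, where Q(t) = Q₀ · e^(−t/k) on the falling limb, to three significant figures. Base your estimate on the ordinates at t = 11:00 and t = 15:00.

On the falling limb, Q drops from 137.4 to 56.7 m³/s between t = 11:00 and t = 15:00 (Δt = 4 h).
k = −Δt / ln(Q₂/Q₁) = −4 / ln(56.7/137.4) = 4.52 h.

k ≈ 4.52 h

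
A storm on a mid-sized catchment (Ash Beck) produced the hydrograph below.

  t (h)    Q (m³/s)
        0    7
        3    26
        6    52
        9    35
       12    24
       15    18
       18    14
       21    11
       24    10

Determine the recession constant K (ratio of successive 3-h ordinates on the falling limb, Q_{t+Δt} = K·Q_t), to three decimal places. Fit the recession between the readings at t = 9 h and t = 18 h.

Using the recession-limb readings at t = 9 h and t = 18 h: Q falls from 35 to 14 m³/s over 3 intervals.
K = (Q₂/Q₁)^(1/3) = (14/35)^(1/3) = 0.737.

K ≈ 0.737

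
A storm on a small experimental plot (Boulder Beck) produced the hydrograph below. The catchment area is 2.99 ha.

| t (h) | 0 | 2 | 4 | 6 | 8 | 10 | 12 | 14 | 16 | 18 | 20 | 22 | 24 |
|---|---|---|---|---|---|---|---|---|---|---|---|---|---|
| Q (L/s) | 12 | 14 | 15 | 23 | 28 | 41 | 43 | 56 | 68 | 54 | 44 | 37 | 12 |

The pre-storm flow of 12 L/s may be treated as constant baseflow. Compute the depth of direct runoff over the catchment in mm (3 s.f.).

d ≈ 70.1 mm

Direct runoff: 0.0, 2.0, 3.0, 11.0, 16.0, 29.0, 31.0, 44.0, 56.0, 42.0, 32.0, 25.0, 0.0 L/s; ΣQ_DR = 291.0 L/s.
V = ΣQ_DR · Δt = 291.0 × 7200 s = 2.095 × 10^6 L.
Over A = 2.99 ha, depth = V / A = 70.1 mm.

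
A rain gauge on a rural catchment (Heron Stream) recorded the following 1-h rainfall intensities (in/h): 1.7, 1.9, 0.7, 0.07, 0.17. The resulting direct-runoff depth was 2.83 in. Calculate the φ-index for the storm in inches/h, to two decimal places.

Only the 3 blocks with intensity above φ contribute runoff: 1.7, 1.9, 0.7 in/h.
Σ(I−φ)·Δt = d  ⇒  (1.7+1.9+0.7 − 3φ)·1 = 2.83
φ = (4.300 − 2.83/1) / 3 = 0.49 in/h.

φ ≈ 0.49 in/h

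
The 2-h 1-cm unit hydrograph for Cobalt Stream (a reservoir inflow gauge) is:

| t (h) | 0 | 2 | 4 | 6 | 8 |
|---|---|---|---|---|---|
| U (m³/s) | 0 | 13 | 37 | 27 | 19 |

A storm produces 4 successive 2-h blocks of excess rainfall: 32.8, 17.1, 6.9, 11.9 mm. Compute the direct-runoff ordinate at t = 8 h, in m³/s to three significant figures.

By discrete convolution, Q_j = Σ (P_i / 10 mm) · U_{j−i}.
At t = 8 h (j=4): Q = (32.8/10)·19 + (17.1/10)·27 + (6.9/10)·37 + (11.9/10)·13 = 149 m³/s.

Q ≈ 149 m³/s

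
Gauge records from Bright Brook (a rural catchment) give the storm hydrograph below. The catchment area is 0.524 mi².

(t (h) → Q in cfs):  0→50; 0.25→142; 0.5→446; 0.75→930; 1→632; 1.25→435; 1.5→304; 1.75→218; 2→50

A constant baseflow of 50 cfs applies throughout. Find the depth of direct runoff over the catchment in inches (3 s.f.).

Direct runoff: 0.0, 92.0, 396.0, 880.0, 582.0, 385.0, 254.0, 168.0, 0.0 cfs; ΣQ_DR = 2757 cfs.
V = ΣQ_DR · Δt = 2757 × 900 s = 2.481 × 10^6 ft³.
Over A = 0.524 mi², depth = V / A = 2.04 in.

d ≈ 2.04 in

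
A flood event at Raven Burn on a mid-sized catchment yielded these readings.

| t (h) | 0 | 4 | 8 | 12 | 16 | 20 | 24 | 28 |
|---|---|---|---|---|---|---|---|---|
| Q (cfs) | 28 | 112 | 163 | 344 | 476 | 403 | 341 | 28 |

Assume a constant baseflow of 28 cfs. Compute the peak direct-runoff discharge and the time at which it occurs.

Q_p = 448.0 cfs at t = 16 h

Subtracting baseflow gives direct-runoff ordinates: 0.0, 84.0, 135.0, 316.0, 448.0, 375.0, 313.0, 0.0 cfs.
The maximum is 448.0 cfs, occurring at the reading for t = 16 h.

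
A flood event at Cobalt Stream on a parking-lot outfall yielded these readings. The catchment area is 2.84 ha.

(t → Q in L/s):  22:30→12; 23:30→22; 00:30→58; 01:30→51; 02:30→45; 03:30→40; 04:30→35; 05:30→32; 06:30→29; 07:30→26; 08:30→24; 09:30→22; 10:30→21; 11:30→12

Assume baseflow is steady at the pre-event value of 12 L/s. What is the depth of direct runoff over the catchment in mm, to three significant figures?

Direct runoff: 0.0, 10.0, 46.0, 39.0, 33.0, 28.0, 23.0, 20.0, 17.0, 14.0, 12.0, 10.0, 9.0, 0.0 L/s; ΣQ_DR = 261.0 L/s.
V = ΣQ_DR · Δt = 261.0 × 3600 s = 9.396 × 10^5 L.
Over A = 2.84 ha, depth = V / A = 33.1 mm.

d ≈ 33.1 mm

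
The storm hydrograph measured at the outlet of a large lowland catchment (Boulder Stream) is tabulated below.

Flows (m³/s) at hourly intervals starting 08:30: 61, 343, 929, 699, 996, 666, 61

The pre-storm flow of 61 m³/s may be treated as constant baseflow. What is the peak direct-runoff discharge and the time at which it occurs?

Subtracting baseflow gives direct-runoff ordinates: 0.0, 282.0, 868.0, 638.0, 935.0, 605.0, 0.0 m³/s.
The maximum is 935.0 m³/s, occurring at the reading for t = 12:30.

Q_p = 935.0 m³/s at t = 12:30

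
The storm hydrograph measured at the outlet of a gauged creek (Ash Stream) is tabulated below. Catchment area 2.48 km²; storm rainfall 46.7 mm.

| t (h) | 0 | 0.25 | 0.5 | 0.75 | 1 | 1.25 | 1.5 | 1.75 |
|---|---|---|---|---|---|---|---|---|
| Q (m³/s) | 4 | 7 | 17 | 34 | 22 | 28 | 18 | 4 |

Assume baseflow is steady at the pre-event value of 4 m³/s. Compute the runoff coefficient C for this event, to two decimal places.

ΣQ_DR = 102.0 m³/s; V = ΣQ_DR·Δt = 91800 m³.
Runoff depth d = V / A = 37.02 mm.
C = d / P = 37.02 / 46.7 = 0.79.

C ≈ 0.79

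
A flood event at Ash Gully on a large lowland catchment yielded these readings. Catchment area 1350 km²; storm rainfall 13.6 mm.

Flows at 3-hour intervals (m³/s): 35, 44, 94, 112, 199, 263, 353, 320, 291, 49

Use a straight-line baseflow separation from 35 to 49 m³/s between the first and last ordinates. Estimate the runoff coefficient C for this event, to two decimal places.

C ≈ 0.79

ΣQ_DR = 1340 m³/s; V = ΣQ_DR·Δt = 1.447 × 10^7 m³.
Runoff depth d = V / A = 10.72 mm.
C = d / P = 10.72 / 13.6 = 0.79.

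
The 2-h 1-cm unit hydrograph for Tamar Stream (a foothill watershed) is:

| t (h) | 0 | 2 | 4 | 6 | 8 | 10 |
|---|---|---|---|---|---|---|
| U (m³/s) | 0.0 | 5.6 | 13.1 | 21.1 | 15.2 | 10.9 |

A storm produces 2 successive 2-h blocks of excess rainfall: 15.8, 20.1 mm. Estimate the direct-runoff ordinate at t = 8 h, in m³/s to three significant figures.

By discrete convolution, Q_j = Σ (P_i / 10 mm) · U_{j−i}.
At t = 8 h (j=4): Q = (15.8/10)·15.2 + (20.1/10)·21.1 = 66.4 m³/s.

Q ≈ 66.4 m³/s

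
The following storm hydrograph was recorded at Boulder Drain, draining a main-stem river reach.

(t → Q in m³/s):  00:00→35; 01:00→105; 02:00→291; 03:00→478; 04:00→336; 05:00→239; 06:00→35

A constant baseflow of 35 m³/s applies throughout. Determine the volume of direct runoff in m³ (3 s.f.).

Direct-runoff ordinates (Q − Q_b): 0.0, 70.0, 256.0, 443.0, 301.0, 204.0, 0.0 m³/s.
ΣQ_DR = 1274 m³/s.
With Δt = 1 h = 3600 s, V = ΣQ_DR · Δt = 1274 × 3600 = 4.59 × 10^6 m³.

V ≈ 4.59 × 10^6 m³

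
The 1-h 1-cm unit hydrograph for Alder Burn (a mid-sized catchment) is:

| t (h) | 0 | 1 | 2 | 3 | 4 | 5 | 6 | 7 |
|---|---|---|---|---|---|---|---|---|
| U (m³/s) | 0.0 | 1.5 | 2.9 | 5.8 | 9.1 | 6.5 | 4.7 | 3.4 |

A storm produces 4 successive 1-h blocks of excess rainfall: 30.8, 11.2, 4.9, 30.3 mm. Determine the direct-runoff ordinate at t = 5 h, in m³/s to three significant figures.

By discrete convolution, Q_j = Σ (P_i / 10 mm) · U_{j−i}.
At t = 5 h (j=5): Q = (30.8/10)·6.5 + (11.2/10)·9.1 + (4.9/10)·5.8 + (30.3/10)·2.9 = 41.8 m³/s.

Q ≈ 41.8 m³/s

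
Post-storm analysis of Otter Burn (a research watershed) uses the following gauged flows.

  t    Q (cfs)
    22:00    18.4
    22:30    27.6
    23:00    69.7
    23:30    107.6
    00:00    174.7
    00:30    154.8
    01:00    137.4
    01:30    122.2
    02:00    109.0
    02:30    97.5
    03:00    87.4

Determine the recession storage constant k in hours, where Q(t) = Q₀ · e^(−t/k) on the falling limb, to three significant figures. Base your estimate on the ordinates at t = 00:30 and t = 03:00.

On the falling limb, Q drops from 154.8 to 87.4 cfs between t = 00:30 and t = 03:00 (Δt = 2.5 h).
k = −Δt / ln(Q₂/Q₁) = −2.5 / ln(87.4/154.8) = 4.37 h.

k ≈ 4.37 h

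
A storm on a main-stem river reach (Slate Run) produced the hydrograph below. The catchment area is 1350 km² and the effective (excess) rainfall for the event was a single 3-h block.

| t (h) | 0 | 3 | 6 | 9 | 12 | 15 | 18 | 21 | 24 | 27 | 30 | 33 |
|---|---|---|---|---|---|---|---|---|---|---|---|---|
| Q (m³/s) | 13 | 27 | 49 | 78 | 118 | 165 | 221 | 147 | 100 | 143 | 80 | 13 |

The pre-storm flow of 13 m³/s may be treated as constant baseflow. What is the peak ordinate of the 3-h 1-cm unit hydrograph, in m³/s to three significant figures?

U_p ≈ 261 m³/s

Direct runoff: 0.0, 14.0, 36.0, 65.0, 105.0, 152.0, 208.0, 134.0, 87.0, 130.0, 67.0, 0.0 m³/s; ΣQ_DR = 998.0 m³/s, peak = 208.0 m³/s.
Runoff depth d = ΣQ_DR·Δt / A = 998.0 × 10800 / (1350 km²) = 7.984 mm.
The 1-cm UH is the DRH scaled by (10 mm)/d, so U_p = 208.0 × 10/7.984 = 261 m³/s.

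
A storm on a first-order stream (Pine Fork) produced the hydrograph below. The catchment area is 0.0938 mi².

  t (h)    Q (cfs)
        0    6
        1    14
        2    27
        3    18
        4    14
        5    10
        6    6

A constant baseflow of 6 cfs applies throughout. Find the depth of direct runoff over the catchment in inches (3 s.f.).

Direct runoff: 0.0, 8.0, 21.0, 12.0, 8.0, 4.0, 0.0 cfs; ΣQ_DR = 53.00 cfs.
V = ΣQ_DR · Δt = 53.00 × 3600 s = 1.908 × 10^5 ft³.
Over A = 0.0938 mi², depth = V / A = 0.876 in.

d ≈ 0.876 in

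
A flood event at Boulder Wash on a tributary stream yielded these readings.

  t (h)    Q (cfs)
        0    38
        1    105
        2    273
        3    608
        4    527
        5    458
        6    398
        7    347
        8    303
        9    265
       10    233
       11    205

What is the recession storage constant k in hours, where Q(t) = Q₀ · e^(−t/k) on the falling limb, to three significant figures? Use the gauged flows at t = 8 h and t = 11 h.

On the falling limb, Q drops from 303 to 205 cfs between t = 8 h and t = 11 h (Δt = 3 h).
k = −Δt / ln(Q₂/Q₁) = −3 / ln(205/303) = 7.68 h.

k ≈ 7.68 h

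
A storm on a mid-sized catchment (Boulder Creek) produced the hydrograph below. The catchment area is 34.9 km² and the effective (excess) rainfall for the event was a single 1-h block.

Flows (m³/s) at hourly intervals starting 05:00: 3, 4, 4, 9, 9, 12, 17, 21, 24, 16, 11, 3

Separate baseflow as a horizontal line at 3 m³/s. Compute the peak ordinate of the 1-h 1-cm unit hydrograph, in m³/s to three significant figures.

U_p ≈ 21.0 m³/s

Direct runoff: 0.0, 1.0, 1.0, 6.0, 6.0, 9.0, 14.0, 18.0, 21.0, 13.0, 8.0, 0.0 m³/s; ΣQ_DR = 97.00 m³/s, peak = 21.0 m³/s.
Runoff depth d = ΣQ_DR·Δt / A = 97.00 × 3600 / (34.9 km²) = 10.01 mm.
The 1-cm UH is the DRH scaled by (10 mm)/d, so U_p = 21.0 × 10/10.01 = 21.0 m³/s.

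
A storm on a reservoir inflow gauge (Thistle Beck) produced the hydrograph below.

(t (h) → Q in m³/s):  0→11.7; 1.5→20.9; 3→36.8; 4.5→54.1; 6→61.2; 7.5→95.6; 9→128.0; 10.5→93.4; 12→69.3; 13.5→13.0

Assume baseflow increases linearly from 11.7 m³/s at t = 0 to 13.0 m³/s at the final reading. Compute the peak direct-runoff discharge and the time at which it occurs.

Q_p = 115.43 m³/s at t = 9 h

Subtracting baseflow gives direct-runoff ordinates: 0.00, 9.06, 24.81, 41.97, 48.92, 83.18, 115.43, 80.69, 56.44, 0.00 m³/s.
The maximum is 115.43 m³/s, occurring at the reading for t = 9 h.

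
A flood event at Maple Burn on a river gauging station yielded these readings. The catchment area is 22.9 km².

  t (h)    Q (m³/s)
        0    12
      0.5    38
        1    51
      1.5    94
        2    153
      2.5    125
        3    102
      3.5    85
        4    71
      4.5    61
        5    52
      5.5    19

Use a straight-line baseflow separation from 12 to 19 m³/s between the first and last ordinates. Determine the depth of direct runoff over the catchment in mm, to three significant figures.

d ≈ 53.2 mm

Direct runoff: 0.00, 25.36, 37.73, 80.09, 138.45, 109.82, 86.18, 68.55, 53.91, 43.27, 33.64, 0.00 m³/s; ΣQ_DR = 677.0 m³/s.
V = ΣQ_DR · Δt = 677.0 × 1800 s = 1.219 × 10^6 m³.
Over A = 22.9 km², depth = V / A = 53.2 mm.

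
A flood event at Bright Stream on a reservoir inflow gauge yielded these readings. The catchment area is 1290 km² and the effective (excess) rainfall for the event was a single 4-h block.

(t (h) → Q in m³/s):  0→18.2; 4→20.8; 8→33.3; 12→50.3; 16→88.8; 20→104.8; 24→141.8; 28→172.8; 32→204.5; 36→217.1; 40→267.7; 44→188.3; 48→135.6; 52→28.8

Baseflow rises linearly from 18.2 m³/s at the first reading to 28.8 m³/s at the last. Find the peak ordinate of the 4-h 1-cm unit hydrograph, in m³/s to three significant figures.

Direct runoff: 0.00, 1.78, 13.47, 29.65, 67.34, 82.52, 118.71, 148.89, 179.78, 191.56, 241.35, 161.13, 107.62, 0.00 m³/s; ΣQ_DR = 1344 m³/s, peak = 241.35 m³/s.
Runoff depth d = ΣQ_DR·Δt / A = 1344 × 14400 / (1290 km²) = 15.00 mm.
The 1-cm UH is the DRH scaled by (10 mm)/d, so U_p = 241.35 × 10/15.00 = 161 m³/s.

U_p ≈ 161 m³/s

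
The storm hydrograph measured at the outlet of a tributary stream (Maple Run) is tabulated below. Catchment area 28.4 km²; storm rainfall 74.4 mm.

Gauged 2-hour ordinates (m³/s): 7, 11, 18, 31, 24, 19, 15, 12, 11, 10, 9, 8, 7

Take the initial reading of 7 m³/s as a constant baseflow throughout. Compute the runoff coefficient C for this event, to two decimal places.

ΣQ_DR = 91.00 m³/s; V = ΣQ_DR·Δt = 6.552 × 10^5 m³.
Runoff depth d = V / A = 23.07 mm.
C = d / P = 23.07 / 74.4 = 0.31.

C ≈ 0.31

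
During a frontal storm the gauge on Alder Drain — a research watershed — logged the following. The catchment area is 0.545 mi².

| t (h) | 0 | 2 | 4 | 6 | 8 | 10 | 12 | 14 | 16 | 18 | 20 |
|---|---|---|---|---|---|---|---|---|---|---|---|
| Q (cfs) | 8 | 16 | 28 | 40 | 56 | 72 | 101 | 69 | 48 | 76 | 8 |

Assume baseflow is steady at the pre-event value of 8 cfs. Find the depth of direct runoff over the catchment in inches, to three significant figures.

d ≈ 2.47 in

Direct runoff: 0.0, 8.0, 20.0, 32.0, 48.0, 64.0, 93.0, 61.0, 40.0, 68.0, 0.0 cfs; ΣQ_DR = 434.0 cfs.
V = ΣQ_DR · Δt = 434.0 × 7200 s = 3.125 × 10^6 ft³.
Over A = 0.545 mi², depth = V / A = 2.47 in.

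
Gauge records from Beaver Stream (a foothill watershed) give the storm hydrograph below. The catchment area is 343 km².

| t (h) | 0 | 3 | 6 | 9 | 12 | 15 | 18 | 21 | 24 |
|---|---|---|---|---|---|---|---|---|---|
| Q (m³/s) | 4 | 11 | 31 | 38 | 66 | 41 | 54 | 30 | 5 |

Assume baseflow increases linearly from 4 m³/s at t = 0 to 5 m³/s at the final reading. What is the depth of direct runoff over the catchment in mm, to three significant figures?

Direct runoff: 0.00, 6.88, 26.75, 33.62, 61.50, 36.38, 49.25, 25.12, 0.00 m³/s; ΣQ_DR = 239.5 m³/s.
V = ΣQ_DR · Δt = 239.5 × 10800 s = 2.587 × 10^6 m³.
Over A = 343 km², depth = V / A = 7.54 mm.

d ≈ 7.54 mm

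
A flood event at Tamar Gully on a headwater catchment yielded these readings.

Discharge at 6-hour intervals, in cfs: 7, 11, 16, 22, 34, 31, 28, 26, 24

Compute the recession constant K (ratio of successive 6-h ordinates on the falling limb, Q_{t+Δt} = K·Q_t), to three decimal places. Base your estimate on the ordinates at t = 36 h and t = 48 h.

Using the recession-limb readings at t = 36 h and t = 48 h: Q falls from 28 to 24 cfs over 2 intervals.
K = (Q₂/Q₁)^(1/2) = (24/28)^(1/2) = 0.926.

K ≈ 0.926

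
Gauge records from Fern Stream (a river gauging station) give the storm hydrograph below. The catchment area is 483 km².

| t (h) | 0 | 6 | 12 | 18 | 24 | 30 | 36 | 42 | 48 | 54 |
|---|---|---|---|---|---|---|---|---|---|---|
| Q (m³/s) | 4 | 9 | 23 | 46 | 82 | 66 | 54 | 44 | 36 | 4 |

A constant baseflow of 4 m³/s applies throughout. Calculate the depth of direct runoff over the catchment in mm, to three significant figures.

Direct runoff: 0.0, 5.0, 19.0, 42.0, 78.0, 62.0, 50.0, 40.0, 32.0, 0.0 m³/s; ΣQ_DR = 328.0 m³/s.
V = ΣQ_DR · Δt = 328.0 × 21600 s = 7.085 × 10^6 m³.
Over A = 483 km², depth = V / A = 14.7 mm.

d ≈ 14.7 mm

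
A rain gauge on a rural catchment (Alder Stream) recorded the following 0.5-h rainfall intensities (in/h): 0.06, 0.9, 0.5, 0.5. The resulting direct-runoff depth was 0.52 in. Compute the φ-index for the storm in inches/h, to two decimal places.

φ ≈ 0.29 in/h

Only the 3 blocks with intensity above φ contribute runoff: 0.9, 0.5, 0.5 in/h.
Σ(I−φ)·Δt = d  ⇒  (0.9+0.5+0.5 − 3φ)·0.5 = 0.52
φ = (1.900 − 0.52/0.5) / 3 = 0.29 in/h.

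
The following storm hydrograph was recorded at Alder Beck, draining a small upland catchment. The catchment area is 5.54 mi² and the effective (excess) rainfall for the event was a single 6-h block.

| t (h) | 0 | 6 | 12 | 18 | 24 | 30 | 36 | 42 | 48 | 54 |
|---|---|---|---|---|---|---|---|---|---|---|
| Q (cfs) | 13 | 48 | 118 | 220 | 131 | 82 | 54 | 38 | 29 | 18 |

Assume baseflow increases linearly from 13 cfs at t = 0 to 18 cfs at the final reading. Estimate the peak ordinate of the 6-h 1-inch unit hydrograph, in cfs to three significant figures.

U_p ≈ 205 cfs

Direct runoff: 0.00, 34.44, 103.89, 205.33, 115.78, 66.22, 37.67, 21.11, 11.56, 0.00 cfs; ΣQ_DR = 596.0 cfs, peak = 205.33 cfs.
Runoff depth d = ΣQ_DR·Δt / A = 596.0 × 21600 / (5.54 mi²) = 1.000 in.
The 1-inch UH is the DRH scaled by (1 in)/d, so U_p = 205.33 × 1/1.000 = 205 cfs.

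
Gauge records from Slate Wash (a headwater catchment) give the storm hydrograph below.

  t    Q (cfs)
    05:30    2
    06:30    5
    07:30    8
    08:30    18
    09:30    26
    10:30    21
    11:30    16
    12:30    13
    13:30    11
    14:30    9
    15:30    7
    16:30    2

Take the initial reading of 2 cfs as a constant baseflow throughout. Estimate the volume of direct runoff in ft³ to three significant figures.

V ≈ 4.10 × 10^5 ft³

Direct-runoff ordinates (Q − Q_b): 0.0, 3.0, 6.0, 16.0, 24.0, 19.0, 14.0, 11.0, 9.0, 7.0, 5.0, 0.0 cfs.
ΣQ_DR = 114.0 cfs.
With Δt = 1 h = 3600 s, V = ΣQ_DR · Δt = 114.0 × 3600 = 4.10 × 10^5 ft³.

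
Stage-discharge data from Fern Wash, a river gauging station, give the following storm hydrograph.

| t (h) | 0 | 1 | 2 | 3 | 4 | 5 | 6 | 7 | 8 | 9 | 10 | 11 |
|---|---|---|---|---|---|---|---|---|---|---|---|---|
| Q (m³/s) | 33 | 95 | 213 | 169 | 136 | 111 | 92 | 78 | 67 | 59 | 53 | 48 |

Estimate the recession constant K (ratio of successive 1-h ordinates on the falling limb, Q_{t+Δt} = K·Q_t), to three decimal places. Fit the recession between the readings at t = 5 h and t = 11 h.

K ≈ 0.870

Using the recession-limb readings at t = 5 h and t = 11 h: Q falls from 111 to 48 m³/s over 6 intervals.
K = (Q₂/Q₁)^(1/6) = (48/111)^(1/6) = 0.870.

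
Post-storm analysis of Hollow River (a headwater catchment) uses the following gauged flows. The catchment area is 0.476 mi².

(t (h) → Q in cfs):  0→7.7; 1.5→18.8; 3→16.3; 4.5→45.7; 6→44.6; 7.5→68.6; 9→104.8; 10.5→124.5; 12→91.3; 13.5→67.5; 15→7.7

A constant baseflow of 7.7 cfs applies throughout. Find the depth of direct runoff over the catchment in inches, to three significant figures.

d ≈ 2.50 in

Direct runoff: 0.0, 11.1, 8.6, 38.0, 36.9, 60.9, 97.1, 116.8, 83.6, 59.8, 0.0 cfs; ΣQ_DR = 512.8 cfs.
V = ΣQ_DR · Δt = 512.8 × 5400 s = 2.769 × 10^6 ft³.
Over A = 0.476 mi², depth = V / A = 2.50 in.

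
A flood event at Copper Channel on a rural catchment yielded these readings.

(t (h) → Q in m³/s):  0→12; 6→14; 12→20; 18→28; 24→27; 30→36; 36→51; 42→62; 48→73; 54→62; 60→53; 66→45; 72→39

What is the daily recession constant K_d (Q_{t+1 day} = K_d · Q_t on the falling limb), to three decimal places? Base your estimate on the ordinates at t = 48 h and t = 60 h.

Between t = 48 h and t = 60 h the flow falls from 73 to 53 m³/s over 2×6 h = 12 h.
Per-interval ratio K = (53/73)^(1/2) = 0.8521; K_d = K^(24/6) = 0.527.

K_d ≈ 0.527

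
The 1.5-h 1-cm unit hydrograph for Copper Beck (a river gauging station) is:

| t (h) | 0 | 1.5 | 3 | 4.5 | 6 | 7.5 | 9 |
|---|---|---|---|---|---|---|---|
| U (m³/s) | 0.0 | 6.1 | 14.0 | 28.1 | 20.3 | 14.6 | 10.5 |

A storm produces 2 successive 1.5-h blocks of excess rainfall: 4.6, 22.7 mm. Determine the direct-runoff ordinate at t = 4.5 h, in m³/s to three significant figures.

By discrete convolution, Q_j = Σ (P_i / 10 mm) · U_{j−i}.
At t = 4.5 h (j=3): Q = (4.6/10)·28.1 + (22.7/10)·14.0 = 44.7 m³/s.

Q ≈ 44.7 m³/s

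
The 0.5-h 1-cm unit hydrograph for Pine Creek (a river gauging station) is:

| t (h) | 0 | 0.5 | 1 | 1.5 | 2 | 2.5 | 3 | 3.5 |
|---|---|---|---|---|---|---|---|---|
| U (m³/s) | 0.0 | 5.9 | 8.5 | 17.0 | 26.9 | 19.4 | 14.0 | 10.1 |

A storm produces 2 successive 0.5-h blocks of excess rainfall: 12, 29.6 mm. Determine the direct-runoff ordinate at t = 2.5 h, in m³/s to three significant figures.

Q ≈ 103 m³/s

By discrete convolution, Q_j = Σ (P_i / 10 mm) · U_{j−i}.
At t = 2.5 h (j=5): Q = (12/10)·19.4 + (29.6/10)·26.9 = 103 m³/s.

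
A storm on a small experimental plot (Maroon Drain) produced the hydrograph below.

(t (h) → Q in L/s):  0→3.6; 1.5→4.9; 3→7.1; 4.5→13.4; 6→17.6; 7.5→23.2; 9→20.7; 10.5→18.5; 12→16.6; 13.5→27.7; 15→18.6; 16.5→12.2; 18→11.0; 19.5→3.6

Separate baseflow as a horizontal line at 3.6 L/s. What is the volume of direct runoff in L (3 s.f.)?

Direct-runoff ordinates (Q − Q_b): 0.0, 1.3, 3.5, 9.8, 14.0, 19.6, 17.1, 14.9, 13.0, 24.1, 15.0, 8.6, 7.4, 0.0 L/s.
ΣQ_DR = 148.3 L/s.
With Δt = 1.5 h = 5400 s, V = ΣQ_DR · Δt = 148.3 × 5400 = 8.01 × 10^5 L.

V ≈ 8.01 × 10^5 L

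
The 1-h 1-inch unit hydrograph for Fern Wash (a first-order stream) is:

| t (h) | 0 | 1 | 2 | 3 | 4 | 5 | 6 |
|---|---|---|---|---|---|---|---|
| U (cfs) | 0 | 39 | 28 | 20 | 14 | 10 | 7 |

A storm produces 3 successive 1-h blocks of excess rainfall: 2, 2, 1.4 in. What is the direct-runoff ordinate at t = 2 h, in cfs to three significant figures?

Q ≈ 134 cfs

By discrete convolution, Q_j = Σ (P_i / 1 in) · U_{j−i}.
At t = 2 h (j=2): Q = (2/1)·28 + (2/1)·39 + (1.4/1)·0 = 134 cfs.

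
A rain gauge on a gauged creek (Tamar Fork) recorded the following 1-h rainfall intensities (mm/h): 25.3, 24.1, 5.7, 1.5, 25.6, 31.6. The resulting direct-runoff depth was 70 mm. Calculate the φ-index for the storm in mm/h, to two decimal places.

Only the 4 blocks with intensity above φ contribute runoff: 25.3, 24.1, 25.6, 31.6 mm/h.
Σ(I−φ)·Δt = d  ⇒  (25.3+24.1+25.6+31.6 − 4φ)·1 = 70
φ = (106.6 − 70/1) / 4 = 9.15 mm/h.

φ ≈ 9.15 mm/h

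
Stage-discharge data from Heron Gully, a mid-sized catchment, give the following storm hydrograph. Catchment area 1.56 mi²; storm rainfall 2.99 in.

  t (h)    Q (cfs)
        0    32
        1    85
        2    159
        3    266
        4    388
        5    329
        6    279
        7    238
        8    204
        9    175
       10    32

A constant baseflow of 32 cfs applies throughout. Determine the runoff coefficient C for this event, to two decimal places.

ΣQ_DR = 1835 cfs; V = ΣQ_DR·Δt = 6.606 × 10^6 ft³.
Runoff depth d = V / A = 1.823 in.
C = d / P = 1.823 / 2.99 = 0.61.

C ≈ 0.61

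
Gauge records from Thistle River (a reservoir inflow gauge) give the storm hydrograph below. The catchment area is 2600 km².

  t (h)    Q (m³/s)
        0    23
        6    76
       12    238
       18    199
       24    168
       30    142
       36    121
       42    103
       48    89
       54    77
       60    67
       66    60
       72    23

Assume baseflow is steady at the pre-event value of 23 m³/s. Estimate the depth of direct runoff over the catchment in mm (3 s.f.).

Direct runoff: 0.0, 53.0, 215.0, 176.0, 145.0, 119.0, 98.0, 80.0, 66.0, 54.0, 44.0, 37.0, 0.0 m³/s; ΣQ_DR = 1087 m³/s.
V = ΣQ_DR · Δt = 1087 × 21600 s = 2.348 × 10^7 m³.
Over A = 2600 km², depth = V / A = 9.03 mm.

d ≈ 9.03 mm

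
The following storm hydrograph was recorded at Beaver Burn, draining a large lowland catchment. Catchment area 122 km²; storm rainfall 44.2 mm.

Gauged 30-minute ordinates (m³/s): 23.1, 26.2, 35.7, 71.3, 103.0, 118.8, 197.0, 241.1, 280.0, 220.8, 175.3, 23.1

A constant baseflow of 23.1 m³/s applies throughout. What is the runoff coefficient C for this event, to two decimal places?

C ≈ 0.41

ΣQ_DR = 1238 m³/s; V = ΣQ_DR·Δt = 2.229 × 10^6 m³.
Runoff depth d = V / A = 18.27 mm.
C = d / P = 18.27 / 44.2 = 0.41.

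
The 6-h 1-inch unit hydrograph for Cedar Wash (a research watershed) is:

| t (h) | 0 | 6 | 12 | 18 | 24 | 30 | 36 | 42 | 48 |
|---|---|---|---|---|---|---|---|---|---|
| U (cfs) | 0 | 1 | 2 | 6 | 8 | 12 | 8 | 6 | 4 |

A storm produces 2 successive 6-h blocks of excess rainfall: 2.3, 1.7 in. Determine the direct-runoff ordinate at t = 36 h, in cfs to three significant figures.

By discrete convolution, Q_j = Σ (P_i / 1 in) · U_{j−i}.
At t = 36 h (j=6): Q = (2.3/1)·8 + (1.7/1)·12 = 38.8 cfs.

Q ≈ 38.8 cfs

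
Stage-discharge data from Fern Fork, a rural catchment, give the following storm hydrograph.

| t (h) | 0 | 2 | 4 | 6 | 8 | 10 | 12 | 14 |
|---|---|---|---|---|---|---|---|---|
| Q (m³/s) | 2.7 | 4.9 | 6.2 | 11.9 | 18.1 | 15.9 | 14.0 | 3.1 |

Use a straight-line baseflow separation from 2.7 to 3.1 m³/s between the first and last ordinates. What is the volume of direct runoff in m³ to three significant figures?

Direct-runoff ordinates (Q − Q_b): 0.00, 2.14, 3.39, 9.03, 15.17, 12.91, 10.96, 0.00 m³/s.
ΣQ_DR = 53.60 m³/s.
With Δt = 2 h = 7200 s, V = ΣQ_DR · Δt = 53.60 × 7200 = 3.86 × 10^5 m³.

V ≈ 3.86 × 10^5 m³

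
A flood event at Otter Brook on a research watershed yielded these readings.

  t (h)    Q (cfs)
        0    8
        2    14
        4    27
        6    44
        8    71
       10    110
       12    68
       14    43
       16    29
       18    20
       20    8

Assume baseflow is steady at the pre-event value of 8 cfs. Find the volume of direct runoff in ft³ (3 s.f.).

V ≈ 2.55 × 10^6 ft³

Direct-runoff ordinates (Q − Q_b): 0.0, 6.0, 19.0, 36.0, 63.0, 102.0, 60.0, 35.0, 21.0, 12.0, 0.0 cfs.
ΣQ_DR = 354.0 cfs.
With Δt = 2 h = 7200 s, V = ΣQ_DR · Δt = 354.0 × 7200 = 2.55 × 10^6 ft³.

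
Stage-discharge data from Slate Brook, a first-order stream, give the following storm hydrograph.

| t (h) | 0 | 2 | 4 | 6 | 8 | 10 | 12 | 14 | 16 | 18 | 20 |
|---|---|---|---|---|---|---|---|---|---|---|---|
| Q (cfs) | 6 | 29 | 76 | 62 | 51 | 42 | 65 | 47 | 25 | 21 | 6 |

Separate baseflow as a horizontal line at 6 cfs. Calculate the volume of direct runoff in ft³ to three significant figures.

V ≈ 2.62 × 10^6 ft³

Direct-runoff ordinates (Q − Q_b): 0.0, 23.0, 70.0, 56.0, 45.0, 36.0, 59.0, 41.0, 19.0, 15.0, 0.0 cfs.
ΣQ_DR = 364.0 cfs.
With Δt = 2 h = 7200 s, V = ΣQ_DR · Δt = 364.0 × 7200 = 2.62 × 10^6 ft³.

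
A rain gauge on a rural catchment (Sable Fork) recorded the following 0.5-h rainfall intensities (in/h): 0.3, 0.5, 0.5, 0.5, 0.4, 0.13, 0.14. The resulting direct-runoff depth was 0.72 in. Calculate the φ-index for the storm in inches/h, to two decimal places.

φ ≈ 0.15 in/h

Only the 5 blocks with intensity above φ contribute runoff: 0.3, 0.5, 0.5, 0.5, 0.4 in/h.
Σ(I−φ)·Δt = d  ⇒  (0.3+0.5+0.5+0.5+0.4 − 5φ)·0.5 = 0.72
φ = (2.200 − 0.72/0.5) / 5 = 0.15 in/h.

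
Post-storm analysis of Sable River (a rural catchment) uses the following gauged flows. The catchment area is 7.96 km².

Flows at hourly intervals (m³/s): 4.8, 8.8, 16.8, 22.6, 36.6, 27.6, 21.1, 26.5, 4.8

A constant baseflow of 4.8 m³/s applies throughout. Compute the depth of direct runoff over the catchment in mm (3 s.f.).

Direct runoff: 0.0, 4.0, 12.0, 17.8, 31.8, 22.8, 16.3, 21.7, 0.0 m³/s; ΣQ_DR = 126.4 m³/s.
V = ΣQ_DR · Δt = 126.4 × 3600 s = 4.550 × 10^5 m³.
Over A = 7.96 km², depth = V / A = 57.2 mm.

d ≈ 57.2 mm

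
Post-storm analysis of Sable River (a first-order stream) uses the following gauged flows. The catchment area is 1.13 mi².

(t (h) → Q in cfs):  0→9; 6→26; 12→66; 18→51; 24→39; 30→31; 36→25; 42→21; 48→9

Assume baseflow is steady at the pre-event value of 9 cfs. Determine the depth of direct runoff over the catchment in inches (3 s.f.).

Direct runoff: 0.0, 17.0, 57.0, 42.0, 30.0, 22.0, 16.0, 12.0, 0.0 cfs; ΣQ_DR = 196.0 cfs.
V = ΣQ_DR · Δt = 196.0 × 21600 s = 4.234 × 10^6 ft³.
Over A = 1.13 mi², depth = V / A = 1.61 in.

d ≈ 1.61 in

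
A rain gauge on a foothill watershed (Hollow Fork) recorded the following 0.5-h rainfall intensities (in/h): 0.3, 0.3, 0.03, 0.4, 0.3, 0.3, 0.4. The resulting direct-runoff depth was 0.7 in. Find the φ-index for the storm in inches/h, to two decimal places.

φ ≈ 0.10 in/h

Only the 6 blocks with intensity above φ contribute runoff: 0.3, 0.3, 0.4, 0.3, 0.3, 0.4 in/h.
Σ(I−φ)·Δt = d  ⇒  (0.3+0.3+0.4+0.3+0.3+0.4 − 6φ)·0.5 = 0.7
φ = (2.000 − 0.7/0.5) / 6 = 0.10 in/h.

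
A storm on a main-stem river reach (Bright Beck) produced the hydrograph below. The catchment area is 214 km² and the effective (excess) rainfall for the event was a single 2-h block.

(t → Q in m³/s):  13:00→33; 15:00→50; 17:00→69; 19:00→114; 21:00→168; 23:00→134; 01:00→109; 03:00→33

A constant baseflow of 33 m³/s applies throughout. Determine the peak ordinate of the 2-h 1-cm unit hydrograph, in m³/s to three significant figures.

U_p ≈ 90.0 m³/s

Direct runoff: 0.0, 17.0, 36.0, 81.0, 135.0, 101.0, 76.0, 0.0 m³/s; ΣQ_DR = 446.0 m³/s, peak = 135.0 m³/s.
Runoff depth d = ΣQ_DR·Δt / A = 446.0 × 7200 / (214 km²) = 15.01 mm.
The 1-cm UH is the DRH scaled by (10 mm)/d, so U_p = 135.0 × 10/15.01 = 90.0 m³/s.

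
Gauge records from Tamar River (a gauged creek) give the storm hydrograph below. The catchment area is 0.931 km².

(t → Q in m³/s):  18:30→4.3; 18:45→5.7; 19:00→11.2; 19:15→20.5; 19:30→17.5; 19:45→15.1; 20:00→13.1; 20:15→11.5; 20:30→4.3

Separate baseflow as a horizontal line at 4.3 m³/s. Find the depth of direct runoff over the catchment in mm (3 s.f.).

Direct runoff: 0.0, 1.4, 6.9, 16.2, 13.2, 10.8, 8.8, 7.2, 0.0 m³/s; ΣQ_DR = 64.50 m³/s.
V = ΣQ_DR · Δt = 64.50 × 900 s = 58050 m³.
Over A = 0.931 km², depth = V / A = 62.4 mm.

d ≈ 62.4 mm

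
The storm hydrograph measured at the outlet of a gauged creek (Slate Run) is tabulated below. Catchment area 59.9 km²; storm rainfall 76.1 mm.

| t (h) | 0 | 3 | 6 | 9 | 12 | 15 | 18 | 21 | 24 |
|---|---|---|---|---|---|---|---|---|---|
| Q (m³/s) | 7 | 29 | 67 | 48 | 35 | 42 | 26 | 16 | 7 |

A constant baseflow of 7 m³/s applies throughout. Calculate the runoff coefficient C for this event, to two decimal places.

ΣQ_DR = 214.0 m³/s; V = ΣQ_DR·Δt = 2.311 × 10^6 m³.
Runoff depth d = V / A = 38.58 mm.
C = d / P = 38.58 / 76.1 = 0.51.

C ≈ 0.51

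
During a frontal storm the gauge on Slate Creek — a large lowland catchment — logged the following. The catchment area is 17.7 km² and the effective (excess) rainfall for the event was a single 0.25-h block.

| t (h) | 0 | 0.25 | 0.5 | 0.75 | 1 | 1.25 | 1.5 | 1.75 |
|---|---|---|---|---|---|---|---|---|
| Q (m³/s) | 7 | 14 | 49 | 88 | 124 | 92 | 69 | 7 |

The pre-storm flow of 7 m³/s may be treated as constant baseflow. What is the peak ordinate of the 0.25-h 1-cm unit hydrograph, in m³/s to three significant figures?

U_p ≈ 58.4 m³/s

Direct runoff: 0.0, 7.0, 42.0, 81.0, 117.0, 85.0, 62.0, 0.0 m³/s; ΣQ_DR = 394.0 m³/s, peak = 117.0 m³/s.
Runoff depth d = ΣQ_DR·Δt / A = 394.0 × 900 / (17.7 km²) = 20.03 mm.
The 1-cm UH is the DRH scaled by (10 mm)/d, so U_p = 117.0 × 10/20.03 = 58.4 m³/s.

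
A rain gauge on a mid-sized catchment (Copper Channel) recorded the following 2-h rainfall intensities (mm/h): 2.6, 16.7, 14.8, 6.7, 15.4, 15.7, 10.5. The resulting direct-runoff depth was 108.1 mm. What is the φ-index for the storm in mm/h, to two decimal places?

φ ≈ 4.29 mm/h

Only the 6 blocks with intensity above φ contribute runoff: 16.7, 14.8, 6.7, 15.4, 15.7, 10.5 mm/h.
Σ(I−φ)·Δt = d  ⇒  (16.7+14.8+6.7+15.4+15.7+10.5 − 6φ)·2 = 108.1
φ = (79.80 − 108.1/2) / 6 = 4.29 mm/h.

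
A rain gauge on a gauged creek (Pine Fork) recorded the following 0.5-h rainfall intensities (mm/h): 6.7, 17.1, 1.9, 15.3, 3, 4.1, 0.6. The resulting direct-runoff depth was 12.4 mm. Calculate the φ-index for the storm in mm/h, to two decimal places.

Only the 3 blocks with intensity above φ contribute runoff: 6.7, 17.1, 15.3 mm/h.
Σ(I−φ)·Δt = d  ⇒  (6.7+17.1+15.3 − 3φ)·0.5 = 12.4
φ = (39.10 − 12.4/0.5) / 3 = 4.77 mm/h.

φ ≈ 4.77 mm/h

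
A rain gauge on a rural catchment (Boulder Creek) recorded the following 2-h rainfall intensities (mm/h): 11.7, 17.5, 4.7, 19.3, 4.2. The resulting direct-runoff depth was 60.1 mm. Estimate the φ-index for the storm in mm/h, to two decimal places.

Only the 3 blocks with intensity above φ contribute runoff: 11.7, 17.5, 19.3 mm/h.
Σ(I−φ)·Δt = d  ⇒  (11.7+17.5+19.3 − 3φ)·2 = 60.1
φ = (48.50 − 60.1/2) / 3 = 6.15 mm/h.

φ ≈ 6.15 mm/h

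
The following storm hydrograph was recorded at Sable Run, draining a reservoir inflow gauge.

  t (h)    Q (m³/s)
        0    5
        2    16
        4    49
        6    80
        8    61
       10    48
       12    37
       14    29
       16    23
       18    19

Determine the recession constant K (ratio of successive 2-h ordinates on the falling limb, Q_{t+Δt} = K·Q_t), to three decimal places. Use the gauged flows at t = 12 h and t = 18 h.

K ≈ 0.801

Using the recession-limb readings at t = 12 h and t = 18 h: Q falls from 37 to 19 m³/s over 3 intervals.
K = (Q₂/Q₁)^(1/3) = (19/37)^(1/3) = 0.801.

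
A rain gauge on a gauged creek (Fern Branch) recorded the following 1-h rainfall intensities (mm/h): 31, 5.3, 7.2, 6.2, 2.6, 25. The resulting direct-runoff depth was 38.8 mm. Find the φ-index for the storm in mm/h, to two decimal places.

Only the 2 blocks with intensity above φ contribute runoff: 31, 25 mm/h.
Σ(I−φ)·Δt = d  ⇒  (31+25 − 2φ)·1 = 38.8
φ = (56.00 − 38.8/1) / 2 = 8.60 mm/h.

φ ≈ 8.60 mm/h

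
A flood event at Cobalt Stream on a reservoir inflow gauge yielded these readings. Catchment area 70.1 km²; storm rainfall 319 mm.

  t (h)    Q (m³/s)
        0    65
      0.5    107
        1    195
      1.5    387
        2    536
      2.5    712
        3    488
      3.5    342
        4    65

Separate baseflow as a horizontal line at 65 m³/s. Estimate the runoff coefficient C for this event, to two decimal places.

C ≈ 0.19

ΣQ_DR = 2312 m³/s; V = ΣQ_DR·Δt = 4.162 × 10^6 m³.
Runoff depth d = V / A = 59.37 mm.
C = d / P = 59.37 / 319 = 0.19.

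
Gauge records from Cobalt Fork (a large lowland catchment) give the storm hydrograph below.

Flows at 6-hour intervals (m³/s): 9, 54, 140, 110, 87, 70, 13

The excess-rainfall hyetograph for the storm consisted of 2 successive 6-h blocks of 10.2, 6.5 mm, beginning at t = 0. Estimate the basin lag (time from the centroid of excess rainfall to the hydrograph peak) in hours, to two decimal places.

Centroid of excess rainfall: t_c = Σ P_i·t̄_i / ΣP_i = 5.3353 h (block centres at 3, 9 h).
Hydrograph peak occurs at t = 12 h, so basin lag t_L = 12 − 5.3353 = 6.66 h.

t_L ≈ 6.66 h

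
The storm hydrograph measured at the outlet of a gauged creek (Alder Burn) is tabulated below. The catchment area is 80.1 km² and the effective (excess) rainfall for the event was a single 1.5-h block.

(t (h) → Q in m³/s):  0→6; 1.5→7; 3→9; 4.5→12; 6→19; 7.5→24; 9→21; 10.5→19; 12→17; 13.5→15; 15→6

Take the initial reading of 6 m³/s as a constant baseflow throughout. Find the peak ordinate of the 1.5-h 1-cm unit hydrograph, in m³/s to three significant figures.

Direct runoff: 0.0, 1.0, 3.0, 6.0, 13.0, 18.0, 15.0, 13.0, 11.0, 9.0, 0.0 m³/s; ΣQ_DR = 89.00 m³/s, peak = 18.0 m³/s.
Runoff depth d = ΣQ_DR·Δt / A = 89.00 × 5400 / (80.1 km²) = 6.000 mm.
The 1-cm UH is the DRH scaled by (10 mm)/d, so U_p = 18.0 × 10/6.000 = 30.0 m³/s.

U_p ≈ 30.0 m³/s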